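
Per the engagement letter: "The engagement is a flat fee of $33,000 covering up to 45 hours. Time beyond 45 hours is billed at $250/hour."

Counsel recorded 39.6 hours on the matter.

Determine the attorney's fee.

$33,000.00

39.6 hours is within the 45-hour scope; only the flat fee applies.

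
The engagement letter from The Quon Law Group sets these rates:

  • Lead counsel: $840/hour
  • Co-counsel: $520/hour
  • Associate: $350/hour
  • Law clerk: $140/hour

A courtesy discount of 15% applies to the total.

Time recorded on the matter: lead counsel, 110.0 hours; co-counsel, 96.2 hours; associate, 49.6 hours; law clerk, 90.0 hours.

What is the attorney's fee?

$146,526.40

Lead counsel: 110.0 × $840 = $92,400.00
Co-counsel: 96.2 × $520 = $50,024.00
Associate: 49.6 × $350 = $17,360.00
Law clerk: 90.0 × $140 = $12,600.00
Subtotal: $172,384.00
Less 15% discount: −$25,857.60
Total: $172,384.00 − $25,857.60 = $146,526.40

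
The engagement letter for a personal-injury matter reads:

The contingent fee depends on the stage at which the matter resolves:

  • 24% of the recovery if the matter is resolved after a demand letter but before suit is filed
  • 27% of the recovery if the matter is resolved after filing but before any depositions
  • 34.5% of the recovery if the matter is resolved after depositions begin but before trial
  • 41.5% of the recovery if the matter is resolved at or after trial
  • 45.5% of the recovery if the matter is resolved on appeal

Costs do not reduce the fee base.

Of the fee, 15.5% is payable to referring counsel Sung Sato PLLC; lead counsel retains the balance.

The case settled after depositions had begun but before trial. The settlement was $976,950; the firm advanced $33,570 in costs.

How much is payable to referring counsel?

Fee base is the gross recovery, $976,950; costs are reimbursed separately.
The matter settled after depositions had begun but before trial, so the 34.5% rate applies.
$976,950 × 34.5% = $337,047.75
Referral share: 15.5% of $337,047.75 = $52,242.40; lead counsel retains $337,047.75 − $52,242.40 = $284,805.35.

$52,242.40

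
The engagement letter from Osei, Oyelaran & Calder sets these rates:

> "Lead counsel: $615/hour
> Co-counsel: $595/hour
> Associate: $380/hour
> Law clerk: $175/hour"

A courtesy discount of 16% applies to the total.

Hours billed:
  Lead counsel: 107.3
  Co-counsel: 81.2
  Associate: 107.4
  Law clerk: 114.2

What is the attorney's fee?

Lead counsel: 107.3 × $615 = $65,989.50
Co-counsel: 81.2 × $595 = $48,314.00
Associate: 107.4 × $380 = $40,812.00
Law clerk: 114.2 × $175 = $19,985.00
Subtotal: $175,100.50
Less 16% discount: −$28,016.08
Total: $175,100.50 − $28,016.08 = $147,084.42

$147,084.42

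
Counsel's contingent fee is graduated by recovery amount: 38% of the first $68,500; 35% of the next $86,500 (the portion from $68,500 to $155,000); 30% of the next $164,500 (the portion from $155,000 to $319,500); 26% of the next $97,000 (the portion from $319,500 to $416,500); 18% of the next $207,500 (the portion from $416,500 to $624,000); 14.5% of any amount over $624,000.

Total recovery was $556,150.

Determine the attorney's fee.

$156,012.00

First $68,500 at 38% = $26,030.00
Next $86,500 at 35% = $30,275.00
Next $164,500 at 30% = $49,350.00
Next $97,000 at 26% = $25,220.00
Remaining $139,650 at 18% = $25,137.00
Fee: $26,030.00 + $30,275.00 + $49,350.00 + $25,220.00 + $25,137.00 = $156,012.00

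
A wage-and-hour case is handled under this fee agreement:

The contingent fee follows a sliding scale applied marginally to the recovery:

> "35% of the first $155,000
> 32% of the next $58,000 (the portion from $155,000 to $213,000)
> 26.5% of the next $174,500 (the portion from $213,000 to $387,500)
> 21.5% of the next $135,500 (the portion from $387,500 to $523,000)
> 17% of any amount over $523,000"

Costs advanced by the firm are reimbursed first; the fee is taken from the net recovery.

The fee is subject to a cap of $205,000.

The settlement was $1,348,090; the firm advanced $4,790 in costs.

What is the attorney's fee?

$205,000.00

Fee base (net of costs): $1,348,090 − $4,790 = $1,343,300
First $155,000 at 35% = $54,250.00
Next $58,000 at 32% = $18,560.00
Next $174,500 at 26.5% = $46,242.50
Next $135,500 at 21.5% = $29,132.50
Remaining $820,300 at 17% = $139,451.00
Fee: $54,250.00 + $18,560.00 + $46,242.50 + $29,132.50 + $139,451.00 = $287,636.00
$287,636.00 exceeds the $205,000 cap, so the fee is capped at $205,000.00.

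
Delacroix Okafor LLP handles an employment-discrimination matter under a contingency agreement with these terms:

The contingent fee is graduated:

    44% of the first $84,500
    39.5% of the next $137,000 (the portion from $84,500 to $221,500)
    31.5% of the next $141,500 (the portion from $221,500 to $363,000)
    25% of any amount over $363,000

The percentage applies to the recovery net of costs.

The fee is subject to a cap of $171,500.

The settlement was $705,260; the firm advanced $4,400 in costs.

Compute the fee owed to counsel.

Fee base (net of costs): $705,260 − $4,400 = $700,860
First $84,500 at 44% = $37,180.00
Next $137,000 at 39.5% = $54,115.00
Next $141,500 at 31.5% = $44,572.50
Remaining $337,860 at 25% = $84,465.00
Fee: $37,180.00 + $54,115.00 + $44,572.50 + $84,465.00 = $220,332.50
$220,332.50 exceeds the $171,500 cap, so the fee is capped at $171,500.00.

$171,500.00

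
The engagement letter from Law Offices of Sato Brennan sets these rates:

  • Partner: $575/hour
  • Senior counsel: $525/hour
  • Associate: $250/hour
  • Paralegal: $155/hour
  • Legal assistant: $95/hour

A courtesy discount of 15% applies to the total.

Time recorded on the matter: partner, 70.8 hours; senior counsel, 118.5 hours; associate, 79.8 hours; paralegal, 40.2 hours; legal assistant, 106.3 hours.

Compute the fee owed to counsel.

Partner: 70.8 × $575 = $40,710.00
Senior counsel: 118.5 × $525 = $62,212.50
Associate: 79.8 × $250 = $19,950.00
Paralegal: 40.2 × $155 = $6,231.00
Legal assistant: 106.3 × $95 = $10,098.50
Subtotal: $139,202.00
Less 15% discount: −$20,880.30
Total: $139,202.00 − $20,880.30 = $118,321.70

$118,321.70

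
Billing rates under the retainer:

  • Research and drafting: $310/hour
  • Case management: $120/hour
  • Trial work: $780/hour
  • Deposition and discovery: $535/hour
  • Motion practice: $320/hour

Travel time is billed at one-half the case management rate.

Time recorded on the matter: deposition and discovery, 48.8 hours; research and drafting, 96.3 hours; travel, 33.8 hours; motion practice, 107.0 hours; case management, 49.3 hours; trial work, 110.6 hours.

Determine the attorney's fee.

Research and drafting: 96.3 × $310 = $29,853.00
Case management: 49.3 × $120 = $5,916.00
Trial work: 110.6 × $780 = $86,268.00
Deposition and discovery: 48.8 × $535 = $26,108.00
Motion practice: 107.0 × $320 = $34,240.00
Subtotal: $29,853.00 + $5,916.00 + $86,268.00 + $26,108.00 + $34,240.00 = $182,385.00
Travel: 33.8 × ($120 ÷ 2) = 33.8 × $60.00 = $2,028.00
Total: $182,385.00 + $2,028.00 = $184,413.00

$184,413.00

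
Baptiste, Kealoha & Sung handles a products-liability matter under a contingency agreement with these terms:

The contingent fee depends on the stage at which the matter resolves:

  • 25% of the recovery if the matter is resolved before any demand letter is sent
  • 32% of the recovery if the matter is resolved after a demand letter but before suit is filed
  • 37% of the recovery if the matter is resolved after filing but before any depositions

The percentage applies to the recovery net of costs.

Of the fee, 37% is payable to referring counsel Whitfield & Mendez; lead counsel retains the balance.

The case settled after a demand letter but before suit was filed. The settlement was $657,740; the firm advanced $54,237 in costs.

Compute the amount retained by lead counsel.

$121,666.20

Fee base (net of costs): $657,740 − $54,237 = $603,503
The matter settled after a demand letter but before suit was filed, so the 32% rate applies.
$603,503 × 32% = $193,120.96
Referral share: 37% of $193,120.96 = $71,454.76; lead counsel retains $193,120.96 − $71,454.76 = $121,666.20.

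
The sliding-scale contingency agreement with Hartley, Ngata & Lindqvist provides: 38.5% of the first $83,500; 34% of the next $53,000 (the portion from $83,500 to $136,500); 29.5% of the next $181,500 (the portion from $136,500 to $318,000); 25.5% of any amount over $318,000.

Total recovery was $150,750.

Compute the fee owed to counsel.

$54,371.25

First $83,500 at 38.5% = $32,147.50
Next $53,000 at 34% = $18,020.00
Remaining $14,250 at 29.5% = $4,203.75
Fee: $32,147.50 + $18,020.00 + $4,203.75 = $54,371.25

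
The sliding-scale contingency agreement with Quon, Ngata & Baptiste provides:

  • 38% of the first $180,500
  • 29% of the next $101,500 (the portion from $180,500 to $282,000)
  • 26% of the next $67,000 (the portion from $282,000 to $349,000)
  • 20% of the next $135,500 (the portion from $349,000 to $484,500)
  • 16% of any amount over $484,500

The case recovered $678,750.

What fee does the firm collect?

First $180,500 at 38% = $68,590.00
Next $101,500 at 29% = $29,435.00
Next $67,000 at 26% = $17,420.00
Next $135,500 at 20% = $27,100.00
Remaining $194,250 at 16% = $31,080.00
Fee: $68,590.00 + $29,435.00 + $17,420.00 + $27,100.00 + $31,080.00 = $173,625.00

$173,625.00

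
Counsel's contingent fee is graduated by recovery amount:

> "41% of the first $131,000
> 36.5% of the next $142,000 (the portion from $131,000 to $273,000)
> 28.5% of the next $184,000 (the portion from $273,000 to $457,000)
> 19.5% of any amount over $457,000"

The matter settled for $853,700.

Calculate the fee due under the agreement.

$235,336.50

First $131,000 at 41% = $53,710.00
Next $142,000 at 36.5% = $51,830.00
Next $184,000 at 28.5% = $52,440.00
Remaining $396,700 at 19.5% = $77,356.50
Fee: $53,710.00 + $51,830.00 + $52,440.00 + $77,356.50 = $235,336.50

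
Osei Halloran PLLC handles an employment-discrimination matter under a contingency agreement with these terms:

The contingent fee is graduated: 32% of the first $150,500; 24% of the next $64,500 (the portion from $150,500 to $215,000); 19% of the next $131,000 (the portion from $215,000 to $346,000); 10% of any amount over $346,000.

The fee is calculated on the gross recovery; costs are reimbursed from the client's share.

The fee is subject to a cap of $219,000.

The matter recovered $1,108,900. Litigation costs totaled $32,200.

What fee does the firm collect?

$164,820.00

Fee base is the gross recovery, $1,108,900; costs are reimbursed separately.
First $150,500 at 32% = $48,160.00
Next $64,500 at 24% = $15,480.00
Next $131,000 at 19% = $24,890.00
Remaining $762,900 at 10% = $76,290.00
Fee: $48,160.00 + $15,480.00 + $24,890.00 + $76,290.00 = $164,820.00
$164,820.00 is under the $219,000 cap.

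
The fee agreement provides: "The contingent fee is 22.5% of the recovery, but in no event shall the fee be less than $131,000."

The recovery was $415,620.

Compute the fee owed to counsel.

22.5% of $415,620 = $93,514.50
That is below the $131,000 minimum, so the minimum applies.

$131,000.00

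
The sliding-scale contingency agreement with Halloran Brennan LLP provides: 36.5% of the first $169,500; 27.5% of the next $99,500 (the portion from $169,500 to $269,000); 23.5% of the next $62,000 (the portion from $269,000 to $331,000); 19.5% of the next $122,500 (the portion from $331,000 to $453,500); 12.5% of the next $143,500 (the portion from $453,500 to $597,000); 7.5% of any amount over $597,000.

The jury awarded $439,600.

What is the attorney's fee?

First $169,500 at 36.5% = $61,867.50
Next $99,500 at 27.5% = $27,362.50
Next $62,000 at 23.5% = $14,570.00
Remaining $108,600 at 19.5% = $21,177.00
Fee: $61,867.50 + $27,362.50 + $14,570.00 + $21,177.00 = $124,977.00

$124,977.00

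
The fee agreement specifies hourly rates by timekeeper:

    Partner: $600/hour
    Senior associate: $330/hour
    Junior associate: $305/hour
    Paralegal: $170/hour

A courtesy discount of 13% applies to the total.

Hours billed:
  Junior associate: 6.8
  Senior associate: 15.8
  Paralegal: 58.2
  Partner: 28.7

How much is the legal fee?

Partner: 28.7 × $600 = $17,220.00
Senior associate: 15.8 × $330 = $5,214.00
Junior associate: 6.8 × $305 = $2,074.00
Paralegal: 58.2 × $170 = $9,894.00
Subtotal: $34,402.00
Less 13% discount: −$4,472.26
Total: $34,402.00 − $4,472.26 = $29,929.74

$29,929.74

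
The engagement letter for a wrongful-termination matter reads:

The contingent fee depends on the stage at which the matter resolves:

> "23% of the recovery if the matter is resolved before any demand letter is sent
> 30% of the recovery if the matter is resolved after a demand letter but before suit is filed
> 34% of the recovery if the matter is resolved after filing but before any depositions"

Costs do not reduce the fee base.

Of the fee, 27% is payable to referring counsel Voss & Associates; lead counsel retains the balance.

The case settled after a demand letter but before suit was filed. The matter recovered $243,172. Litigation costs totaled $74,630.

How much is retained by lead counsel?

Fee base is the gross recovery, $243,172; costs are reimbursed separately.
The matter settled after a demand letter but before suit was filed, so the 30% rate applies.
$243,172 × 30% = $72,951.60
Referral share: 27% of $72,951.60 = $19,696.93; lead counsel retains $72,951.60 − $19,696.93 = $53,254.67.

$53,254.67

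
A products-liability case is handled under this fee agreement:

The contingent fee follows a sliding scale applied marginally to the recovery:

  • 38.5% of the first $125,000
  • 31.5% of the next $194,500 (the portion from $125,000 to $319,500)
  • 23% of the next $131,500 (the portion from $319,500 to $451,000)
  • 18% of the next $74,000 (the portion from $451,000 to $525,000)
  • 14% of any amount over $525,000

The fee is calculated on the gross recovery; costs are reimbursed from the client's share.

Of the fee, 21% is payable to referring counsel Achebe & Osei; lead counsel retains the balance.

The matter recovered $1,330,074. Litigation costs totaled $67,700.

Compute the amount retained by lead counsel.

Fee base is the gross recovery, $1,330,074; costs are reimbursed separately.
First $125,000 at 38.5% = $48,125.00
Next $194,500 at 31.5% = $61,267.50
Next $131,500 at 23% = $30,245.00
Next $74,000 at 18% = $13,320.00
Remaining $805,074 at 14% = $112,710.36
Fee: $48,125.00 + $61,267.50 + $30,245.00 + $13,320.00 + $112,710.36 = $265,667.86
Referral share: 21% of $265,667.86 = $55,790.25; lead counsel retains $265,667.86 − $55,790.25 = $209,877.61.

$209,877.61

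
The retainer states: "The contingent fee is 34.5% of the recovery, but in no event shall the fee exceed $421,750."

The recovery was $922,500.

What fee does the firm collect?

34.5% of $922,500 = $318,262.50
That is under the $421,750 cap.

$318,262.50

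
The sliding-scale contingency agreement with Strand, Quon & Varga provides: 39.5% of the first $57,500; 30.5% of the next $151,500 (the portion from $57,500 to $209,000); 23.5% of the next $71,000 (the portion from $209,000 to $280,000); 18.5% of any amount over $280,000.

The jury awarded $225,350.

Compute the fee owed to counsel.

First $57,500 at 39.5% = $22,712.50
Next $151,500 at 30.5% = $46,207.50
Remaining $16,350 at 23.5% = $3,842.25
Fee: $22,712.50 + $46,207.50 + $3,842.25 = $72,762.25

$72,762.25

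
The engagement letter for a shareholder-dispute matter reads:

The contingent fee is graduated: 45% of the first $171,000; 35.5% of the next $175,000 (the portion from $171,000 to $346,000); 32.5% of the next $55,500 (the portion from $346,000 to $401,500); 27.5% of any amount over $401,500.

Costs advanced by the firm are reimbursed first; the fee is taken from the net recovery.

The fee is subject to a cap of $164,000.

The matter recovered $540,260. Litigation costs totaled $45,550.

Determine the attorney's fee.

Fee base (net of costs): $540,260 − $45,550 = $494,710
First $171,000 at 45% = $76,950.00
Next $175,000 at 35.5% = $62,125.00
Next $55,500 at 32.5% = $18,037.50
Remaining $93,210 at 27.5% = $25,632.75
Fee: $76,950.00 + $62,125.00 + $18,037.50 + $25,632.75 = $182,745.25
$182,745.25 exceeds the $164,000 cap, so the fee is capped at $164,000.00.

$164,000.00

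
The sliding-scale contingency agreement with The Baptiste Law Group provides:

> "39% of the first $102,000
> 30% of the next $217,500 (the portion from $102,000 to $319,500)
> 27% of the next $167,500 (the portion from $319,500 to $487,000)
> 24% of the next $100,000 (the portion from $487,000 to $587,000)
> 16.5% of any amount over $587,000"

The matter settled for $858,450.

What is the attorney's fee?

$219,044.25

First $102,000 at 39% = $39,780.00
Next $217,500 at 30% = $65,250.00
Next $167,500 at 27% = $45,225.00
Next $100,000 at 24% = $24,000.00
Remaining $271,450 at 16.5% = $44,789.25
Fee: $39,780.00 + $65,250.00 + $45,225.00 + $24,000.00 + $44,789.25 = $219,044.25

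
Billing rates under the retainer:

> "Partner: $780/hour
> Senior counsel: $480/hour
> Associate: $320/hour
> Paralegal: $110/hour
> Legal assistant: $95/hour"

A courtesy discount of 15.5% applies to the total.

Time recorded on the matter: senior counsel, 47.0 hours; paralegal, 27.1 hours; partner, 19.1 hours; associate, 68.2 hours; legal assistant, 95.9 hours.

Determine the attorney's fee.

Partner: 19.1 × $780 = $14,898.00
Senior counsel: 47.0 × $480 = $22,560.00
Associate: 68.2 × $320 = $21,824.00
Paralegal: 27.1 × $110 = $2,981.00
Legal assistant: 95.9 × $95 = $9,110.50
Subtotal: $71,373.50
Less 15.5% discount: −$11,062.89
Total: $71,373.50 − $11,062.89 = $60,310.61

$60,310.61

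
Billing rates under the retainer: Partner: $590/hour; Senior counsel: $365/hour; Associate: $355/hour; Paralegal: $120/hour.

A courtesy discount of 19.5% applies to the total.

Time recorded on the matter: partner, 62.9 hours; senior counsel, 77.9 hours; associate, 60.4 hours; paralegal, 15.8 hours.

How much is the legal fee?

Partner: 62.9 × $590 = $37,111.00
Senior counsel: 77.9 × $365 = $28,433.50
Associate: 60.4 × $355 = $21,442.00
Paralegal: 15.8 × $120 = $1,896.00
Subtotal: $88,882.50
Less 19.5% discount: −$17,332.09
Total: $88,882.50 − $17,332.09 = $71,550.41

$71,550.41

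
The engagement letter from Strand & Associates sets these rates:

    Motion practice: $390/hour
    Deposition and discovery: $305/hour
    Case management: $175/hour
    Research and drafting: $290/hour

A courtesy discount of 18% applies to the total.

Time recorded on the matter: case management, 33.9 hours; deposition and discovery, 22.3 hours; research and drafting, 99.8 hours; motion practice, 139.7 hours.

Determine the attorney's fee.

$78,850.38

Motion practice: 139.7 × $390 = $54,483.00
Deposition and discovery: 22.3 × $305 = $6,801.50
Case management: 33.9 × $175 = $5,932.50
Research and drafting: 99.8 × $290 = $28,942.00
Subtotal: $96,159.00
Less 18% discount: −$17,308.62
Total: $96,159.00 − $17,308.62 = $78,850.38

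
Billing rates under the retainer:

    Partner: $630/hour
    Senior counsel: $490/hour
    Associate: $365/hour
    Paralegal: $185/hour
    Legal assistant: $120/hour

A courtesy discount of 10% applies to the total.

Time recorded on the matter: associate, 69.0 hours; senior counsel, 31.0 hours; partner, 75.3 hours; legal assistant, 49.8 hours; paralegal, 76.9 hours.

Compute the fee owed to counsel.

Partner: 75.3 × $630 = $47,439.00
Senior counsel: 31.0 × $490 = $15,190.00
Associate: 69.0 × $365 = $25,185.00
Paralegal: 76.9 × $185 = $14,226.50
Legal assistant: 49.8 × $120 = $5,976.00
Subtotal: $108,016.50
Less 10% discount: −$10,801.65
Total: $108,016.50 − $10,801.65 = $97,214.85

$97,214.85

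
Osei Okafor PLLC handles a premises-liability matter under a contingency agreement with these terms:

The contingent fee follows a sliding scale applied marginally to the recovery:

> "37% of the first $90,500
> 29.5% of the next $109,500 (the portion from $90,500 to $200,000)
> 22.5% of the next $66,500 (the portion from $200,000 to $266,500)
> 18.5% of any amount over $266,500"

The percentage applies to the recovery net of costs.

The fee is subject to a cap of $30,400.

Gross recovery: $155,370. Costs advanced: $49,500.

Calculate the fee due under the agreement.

$30,400.00

Fee base (net of costs): $155,370 − $49,500 = $105,870
First $90,500 at 37% = $33,485.00
Remaining $15,370 at 29.5% = $4,534.15
Fee: $33,485.00 + $4,534.15 = $38,019.15
$38,019.15 exceeds the $30,400 cap, so the fee is capped at $30,400.00.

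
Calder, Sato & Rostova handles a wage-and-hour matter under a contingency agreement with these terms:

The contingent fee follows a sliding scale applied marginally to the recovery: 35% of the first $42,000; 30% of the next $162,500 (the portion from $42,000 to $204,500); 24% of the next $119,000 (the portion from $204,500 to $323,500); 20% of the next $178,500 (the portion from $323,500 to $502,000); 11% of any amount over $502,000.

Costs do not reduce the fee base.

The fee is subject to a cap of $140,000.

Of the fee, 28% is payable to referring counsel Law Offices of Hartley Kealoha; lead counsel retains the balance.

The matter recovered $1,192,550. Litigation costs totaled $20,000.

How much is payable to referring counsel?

Fee base is the gross recovery, $1,192,550; costs are reimbursed separately.
First $42,000 at 35% = $14,700.00
Next $162,500 at 30% = $48,750.00
Next $119,000 at 24% = $28,560.00
Next $178,500 at 20% = $35,700.00
Remaining $690,550 at 11% = $75,960.50
Fee: $14,700.00 + $48,750.00 + $28,560.00 + $35,700.00 + $75,960.50 = $203,670.50
$203,670.50 exceeds the $140,000 cap, so the fee is capped at $140,000.00.
Referral share: 28% of $140,000.00 = $39,200.00; lead counsel retains $140,000.00 − $39,200.00 = $100,800.00.

$39,200.00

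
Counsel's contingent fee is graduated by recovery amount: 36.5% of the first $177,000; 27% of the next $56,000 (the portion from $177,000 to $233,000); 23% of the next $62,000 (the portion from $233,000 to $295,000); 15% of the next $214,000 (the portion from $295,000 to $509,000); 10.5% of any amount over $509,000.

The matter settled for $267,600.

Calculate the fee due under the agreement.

$87,683.00

First $177,000 at 36.5% = $64,605.00
Next $56,000 at 27% = $15,120.00
Remaining $34,600 at 23% = $7,958.00
Fee: $64,605.00 + $15,120.00 + $7,958.00 = $87,683.00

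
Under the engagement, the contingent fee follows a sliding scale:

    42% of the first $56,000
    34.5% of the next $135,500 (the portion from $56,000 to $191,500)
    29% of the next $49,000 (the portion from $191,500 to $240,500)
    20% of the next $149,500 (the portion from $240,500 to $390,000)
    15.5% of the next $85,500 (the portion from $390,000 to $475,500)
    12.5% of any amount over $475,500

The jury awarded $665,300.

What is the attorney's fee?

$151,355.00

First $56,000 at 42% = $23,520.00
Next $135,500 at 34.5% = $46,747.50
Next $49,000 at 29% = $14,210.00
Next $149,500 at 20% = $29,900.00
Next $85,500 at 15.5% = $13,252.50
Remaining $189,800 at 12.5% = $23,725.00
Fee: $23,520.00 + $46,747.50 + $14,210.00 + $29,900.00 + $13,252.50 + $23,725.00 = $151,355.00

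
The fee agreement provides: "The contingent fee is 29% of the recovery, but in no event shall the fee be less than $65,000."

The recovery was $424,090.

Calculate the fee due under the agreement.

$122,986.10

29% of $424,090 = $122,986.10
That exceeds the $65,000 minimum.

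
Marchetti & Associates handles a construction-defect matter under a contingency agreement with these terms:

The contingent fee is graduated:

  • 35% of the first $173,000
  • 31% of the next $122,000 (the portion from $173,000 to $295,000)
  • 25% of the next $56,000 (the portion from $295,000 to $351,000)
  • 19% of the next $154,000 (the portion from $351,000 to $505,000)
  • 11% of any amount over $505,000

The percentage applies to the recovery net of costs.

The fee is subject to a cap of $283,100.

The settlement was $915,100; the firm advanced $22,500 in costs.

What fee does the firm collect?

Fee base (net of costs): $915,100 − $22,500 = $892,600
First $173,000 at 35% = $60,550.00
Next $122,000 at 31% = $37,820.00
Next $56,000 at 25% = $14,000.00
Next $154,000 at 19% = $29,260.00
Remaining $387,600 at 11% = $42,636.00
Fee: $60,550.00 + $37,820.00 + $14,000.00 + $29,260.00 + $42,636.00 = $184,266.00
$184,266.00 is under the $283,100 cap.

$184,266.00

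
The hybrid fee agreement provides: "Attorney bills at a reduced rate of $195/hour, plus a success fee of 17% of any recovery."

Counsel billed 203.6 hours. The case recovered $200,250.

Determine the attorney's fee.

$73,744.50

Hourly: 203.6 × $195 = $39,702.00
Success fee: 17% of $200,250 = $34,042.50
Total: $39,702.00 + $34,042.50 = $73,744.50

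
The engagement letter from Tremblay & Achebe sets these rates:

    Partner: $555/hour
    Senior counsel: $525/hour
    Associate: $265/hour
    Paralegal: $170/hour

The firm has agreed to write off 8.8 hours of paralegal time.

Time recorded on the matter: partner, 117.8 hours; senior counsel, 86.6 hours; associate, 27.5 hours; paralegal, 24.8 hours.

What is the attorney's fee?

$120,851.50

Partner: 117.8 × $555 = $65,379.00
Senior counsel: 86.6 × $525 = $45,465.00
Associate: 27.5 × $265 = $7,287.50
Paralegal: 24.8 × $170 = $4,216.00
Subtotal: $122,347.50
Write-off: 8.8 × $170 = $1,496.00
Total: $122,347.50 − $1,496.00 = $120,851.50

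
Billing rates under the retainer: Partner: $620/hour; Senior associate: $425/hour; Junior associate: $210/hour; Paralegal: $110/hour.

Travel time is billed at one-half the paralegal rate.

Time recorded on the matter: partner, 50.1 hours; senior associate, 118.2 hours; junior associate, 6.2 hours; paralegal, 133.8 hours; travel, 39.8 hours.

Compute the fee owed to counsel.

Partner: 50.1 × $620 = $31,062.00
Senior associate: 118.2 × $425 = $50,235.00
Junior associate: 6.2 × $210 = $1,302.00
Paralegal: 133.8 × $110 = $14,718.00
Subtotal: $31,062.00 + $50,235.00 + $1,302.00 + $14,718.00 = $97,317.00
Travel: 39.8 × ($110 ÷ 2) = 39.8 × $55.00 = $2,189.00
Total: $97,317.00 + $2,189.00 = $99,506.00

$99,506.00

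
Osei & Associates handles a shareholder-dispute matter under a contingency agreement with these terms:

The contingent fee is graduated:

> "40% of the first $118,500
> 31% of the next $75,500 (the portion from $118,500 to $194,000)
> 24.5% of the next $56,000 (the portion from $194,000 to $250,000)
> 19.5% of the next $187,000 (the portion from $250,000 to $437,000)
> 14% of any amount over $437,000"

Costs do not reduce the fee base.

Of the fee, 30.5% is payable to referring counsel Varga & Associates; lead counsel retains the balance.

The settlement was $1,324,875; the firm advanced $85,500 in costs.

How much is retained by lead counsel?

$170,478.29

Fee base is the gross recovery, $1,324,875; costs are reimbursed separately.
First $118,500 at 40% = $47,400.00
Next $75,500 at 31% = $23,405.00
Next $56,000 at 24.5% = $13,720.00
Next $187,000 at 19.5% = $36,465.00
Remaining $887,875 at 14% = $124,302.50
Fee: $47,400.00 + $23,405.00 + $13,720.00 + $36,465.00 + $124,302.50 = $245,292.50
Referral share: 30.5% of $245,292.50 = $74,814.21; lead counsel retains $245,292.50 − $74,814.21 = $170,478.29.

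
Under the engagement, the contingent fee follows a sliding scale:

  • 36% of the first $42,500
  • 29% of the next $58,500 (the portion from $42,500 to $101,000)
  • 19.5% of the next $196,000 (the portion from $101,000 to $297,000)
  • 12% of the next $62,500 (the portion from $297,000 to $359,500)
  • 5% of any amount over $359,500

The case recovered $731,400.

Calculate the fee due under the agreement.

First $42,500 at 36% = $15,300.00
Next $58,500 at 29% = $16,965.00
Next $196,000 at 19.5% = $38,220.00
Next $62,500 at 12% = $7,500.00
Remaining $371,900 at 5% = $18,595.00
Fee: $15,300.00 + $16,965.00 + $38,220.00 + $7,500.00 + $18,595.00 = $96,580.00

$96,580.00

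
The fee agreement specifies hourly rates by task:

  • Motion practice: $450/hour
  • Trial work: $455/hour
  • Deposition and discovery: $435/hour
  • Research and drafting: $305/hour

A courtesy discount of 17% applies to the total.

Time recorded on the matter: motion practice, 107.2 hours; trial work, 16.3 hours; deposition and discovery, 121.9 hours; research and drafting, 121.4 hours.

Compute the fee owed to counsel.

Motion practice: 107.2 × $450 = $48,240.00
Trial work: 16.3 × $455 = $7,416.50
Deposition and discovery: 121.9 × $435 = $53,026.50
Research and drafting: 121.4 × $305 = $37,027.00
Subtotal: $145,710.00
Less 17% discount: −$24,770.70
Total: $145,710.00 − $24,770.70 = $120,939.30

$120,939.30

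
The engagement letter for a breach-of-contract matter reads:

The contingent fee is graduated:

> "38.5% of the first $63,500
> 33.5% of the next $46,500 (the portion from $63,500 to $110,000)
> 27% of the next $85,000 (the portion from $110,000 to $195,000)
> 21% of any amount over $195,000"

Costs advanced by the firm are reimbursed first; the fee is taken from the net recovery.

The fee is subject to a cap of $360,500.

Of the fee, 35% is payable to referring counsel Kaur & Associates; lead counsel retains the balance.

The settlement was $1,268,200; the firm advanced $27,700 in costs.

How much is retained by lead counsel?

$183,644.50

Fee base (net of costs): $1,268,200 − $27,700 = $1,240,500
First $63,500 at 38.5% = $24,447.50
Next $46,500 at 33.5% = $15,577.50
Next $85,000 at 27% = $22,950.00
Remaining $1,045,500 at 21% = $219,555.00
Fee: $24,447.50 + $15,577.50 + $22,950.00 + $219,555.00 = $282,530.00
$282,530.00 is under the $360,500 cap.
Referral share: 35% of $282,530.00 = $98,885.50; lead counsel retains $282,530.00 − $98,885.50 = $183,644.50.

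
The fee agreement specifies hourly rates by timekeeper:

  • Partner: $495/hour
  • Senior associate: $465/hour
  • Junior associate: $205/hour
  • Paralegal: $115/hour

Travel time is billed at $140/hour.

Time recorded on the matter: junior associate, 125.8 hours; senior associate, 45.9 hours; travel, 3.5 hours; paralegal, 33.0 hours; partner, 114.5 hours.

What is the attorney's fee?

$108,095.00

Partner: 114.5 × $495 = $56,677.50
Senior associate: 45.9 × $465 = $21,343.50
Junior associate: 125.8 × $205 = $25,789.00
Paralegal: 33.0 × $115 = $3,795.00
Subtotal: $56,677.50 + $21,343.50 + $25,789.00 + $3,795.00 = $107,605.00
Travel: 3.5 × $140 = $490.00
Total: $107,605.00 + $490.00 = $108,095.00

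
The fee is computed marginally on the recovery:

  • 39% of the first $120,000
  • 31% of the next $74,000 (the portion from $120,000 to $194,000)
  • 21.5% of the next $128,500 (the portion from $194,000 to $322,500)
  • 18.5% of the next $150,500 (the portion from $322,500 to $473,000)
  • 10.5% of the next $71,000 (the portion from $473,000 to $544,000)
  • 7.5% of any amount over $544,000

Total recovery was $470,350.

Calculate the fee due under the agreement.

First $120,000 at 39% = $46,800.00
Next $74,000 at 31% = $22,940.00
Next $128,500 at 21.5% = $27,627.50
Remaining $147,850 at 18.5% = $27,352.25
Fee: $46,800.00 + $22,940.00 + $27,627.50 + $27,352.25 = $124,719.75

$124,719.75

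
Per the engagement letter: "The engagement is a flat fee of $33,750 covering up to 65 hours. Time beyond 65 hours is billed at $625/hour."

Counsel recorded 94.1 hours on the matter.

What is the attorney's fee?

$51,937.50

Flat fee: $33,750.00
Excess hours: 94.1 − 65 = 29.1
Overrun: 29.1 × $625 = $18,187.50
Total: $33,750.00 + $18,187.50 = $51,937.50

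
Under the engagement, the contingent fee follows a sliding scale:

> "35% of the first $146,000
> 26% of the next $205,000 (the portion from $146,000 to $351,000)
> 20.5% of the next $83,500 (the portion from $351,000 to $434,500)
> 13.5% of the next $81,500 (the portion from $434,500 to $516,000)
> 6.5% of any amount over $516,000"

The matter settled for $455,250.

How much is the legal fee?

$124,318.75

First $146,000 at 35% = $51,100.00
Next $205,000 at 26% = $53,300.00
Next $83,500 at 20.5% = $17,117.50
Remaining $20,750 at 13.5% = $2,801.25
Fee: $51,100.00 + $53,300.00 + $17,117.50 + $2,801.25 = $124,318.75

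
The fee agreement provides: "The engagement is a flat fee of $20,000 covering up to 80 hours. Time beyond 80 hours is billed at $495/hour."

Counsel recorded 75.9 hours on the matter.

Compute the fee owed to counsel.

$20,000.00

75.9 hours is within the 80-hour scope; only the flat fee applies.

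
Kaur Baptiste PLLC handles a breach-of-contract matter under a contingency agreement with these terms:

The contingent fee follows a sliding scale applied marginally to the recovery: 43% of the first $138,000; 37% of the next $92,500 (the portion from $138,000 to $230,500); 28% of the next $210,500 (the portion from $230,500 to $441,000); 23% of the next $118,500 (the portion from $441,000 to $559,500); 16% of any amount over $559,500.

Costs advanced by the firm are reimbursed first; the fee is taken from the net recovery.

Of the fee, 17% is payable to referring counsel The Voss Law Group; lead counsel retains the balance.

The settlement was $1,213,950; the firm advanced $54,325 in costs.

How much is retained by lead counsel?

$228,897.40

Fee base (net of costs): $1,213,950 − $54,325 = $1,159,625
First $138,000 at 43% = $59,340.00
Next $92,500 at 37% = $34,225.00
Next $210,500 at 28% = $58,940.00
Next $118,500 at 23% = $27,255.00
Remaining $600,125 at 16% = $96,020.00
Fee: $59,340.00 + $34,225.00 + $58,940.00 + $27,255.00 + $96,020.00 = $275,780.00
Referral share: 17% of $275,780.00 = $46,882.60; lead counsel retains $275,780.00 − $46,882.60 = $228,897.40.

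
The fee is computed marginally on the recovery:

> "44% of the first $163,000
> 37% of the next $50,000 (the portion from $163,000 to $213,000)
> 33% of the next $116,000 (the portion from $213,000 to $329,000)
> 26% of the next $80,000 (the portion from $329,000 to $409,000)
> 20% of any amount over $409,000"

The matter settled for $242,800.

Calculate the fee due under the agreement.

First $163,000 at 44% = $71,720.00
Next $50,000 at 37% = $18,500.00
Remaining $29,800 at 33% = $9,834.00
Fee: $71,720.00 + $18,500.00 + $9,834.00 = $100,054.00

$100,054.00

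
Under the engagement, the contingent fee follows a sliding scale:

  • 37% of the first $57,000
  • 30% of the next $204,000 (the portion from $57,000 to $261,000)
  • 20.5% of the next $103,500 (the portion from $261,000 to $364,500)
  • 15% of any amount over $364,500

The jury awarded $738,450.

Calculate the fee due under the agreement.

$159,600.00

First $57,000 at 37% = $21,090.00
Next $204,000 at 30% = $61,200.00
Next $103,500 at 20.5% = $21,217.50
Remaining $373,950 at 15% = $56,092.50
Fee: $21,090.00 + $61,200.00 + $21,217.50 + $56,092.50 = $159,600.00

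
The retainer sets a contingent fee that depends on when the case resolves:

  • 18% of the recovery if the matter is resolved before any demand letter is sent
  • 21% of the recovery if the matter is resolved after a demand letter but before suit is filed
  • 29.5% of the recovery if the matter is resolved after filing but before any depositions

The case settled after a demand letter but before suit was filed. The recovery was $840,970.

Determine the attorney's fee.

$176,603.70

The matter settled after a demand letter but before suit was filed, so the 21% rate applies.
$840,970 × 21% = $176,603.70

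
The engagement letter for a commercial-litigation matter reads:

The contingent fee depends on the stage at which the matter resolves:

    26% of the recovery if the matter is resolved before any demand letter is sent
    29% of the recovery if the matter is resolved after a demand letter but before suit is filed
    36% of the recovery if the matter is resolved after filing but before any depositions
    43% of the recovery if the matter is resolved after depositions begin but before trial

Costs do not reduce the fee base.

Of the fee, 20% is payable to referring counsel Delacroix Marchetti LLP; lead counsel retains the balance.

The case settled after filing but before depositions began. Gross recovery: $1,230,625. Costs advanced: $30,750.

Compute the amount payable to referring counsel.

Fee base is the gross recovery, $1,230,625; costs are reimbursed separately.
The matter settled after filing but before depositions began, so the 36% rate applies.
$1,230,625 × 36% = $443,025.00
Referral share: 20% of $443,025.00 = $88,605.00; lead counsel retains $443,025.00 − $88,605.00 = $354,420.00.

$88,605.00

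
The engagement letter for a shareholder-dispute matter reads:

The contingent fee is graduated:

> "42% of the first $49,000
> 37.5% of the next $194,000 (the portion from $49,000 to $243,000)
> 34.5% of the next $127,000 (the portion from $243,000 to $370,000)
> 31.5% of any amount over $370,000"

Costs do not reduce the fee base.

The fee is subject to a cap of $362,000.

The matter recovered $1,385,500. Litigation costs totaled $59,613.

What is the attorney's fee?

Fee base is the gross recovery, $1,385,500; costs are reimbursed separately.
First $49,000 at 42% = $20,580.00
Next $194,000 at 37.5% = $72,750.00
Next $127,000 at 34.5% = $43,815.00
Remaining $1,015,500 at 31.5% = $319,882.50
Fee: $20,580.00 + $72,750.00 + $43,815.00 + $319,882.50 = $457,027.50
$457,027.50 exceeds the $362,000 cap, so the fee is capped at $362,000.00.

$362,000.00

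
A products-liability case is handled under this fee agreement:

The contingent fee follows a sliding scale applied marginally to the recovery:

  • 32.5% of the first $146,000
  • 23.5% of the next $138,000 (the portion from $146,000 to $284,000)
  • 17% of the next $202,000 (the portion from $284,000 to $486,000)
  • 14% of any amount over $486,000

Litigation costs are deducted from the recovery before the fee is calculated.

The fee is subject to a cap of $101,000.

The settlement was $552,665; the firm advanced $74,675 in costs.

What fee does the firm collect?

Fee base (net of costs): $552,665 − $74,675 = $477,990
First $146,000 at 32.5% = $47,450.00
Next $138,000 at 23.5% = $32,430.00
Remaining $193,990 at 17% = $32,978.30
Fee: $47,450.00 + $32,430.00 + $32,978.30 = $112,858.30
$112,858.30 exceeds the $101,000 cap, so the fee is capped at $101,000.00.

$101,000.00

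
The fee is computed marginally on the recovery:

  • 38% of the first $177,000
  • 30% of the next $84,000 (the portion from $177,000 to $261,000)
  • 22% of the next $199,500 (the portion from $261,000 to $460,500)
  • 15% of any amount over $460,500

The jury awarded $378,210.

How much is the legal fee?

$118,246.20

First $177,000 at 38% = $67,260.00
Next $84,000 at 30% = $25,200.00
Remaining $117,210 at 22% = $25,786.20
Fee: $67,260.00 + $25,200.00 + $25,786.20 = $118,246.20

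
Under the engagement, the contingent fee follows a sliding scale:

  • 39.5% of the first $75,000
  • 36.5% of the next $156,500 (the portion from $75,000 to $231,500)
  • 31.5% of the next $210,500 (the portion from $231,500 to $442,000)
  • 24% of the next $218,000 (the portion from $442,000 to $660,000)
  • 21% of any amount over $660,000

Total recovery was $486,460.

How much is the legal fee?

$163,725.40

First $75,000 at 39.5% = $29,625.00
Next $156,500 at 36.5% = $57,122.50
Next $210,500 at 31.5% = $66,307.50
Remaining $44,460 at 24% = $10,670.40
Fee: $29,625.00 + $57,122.50 + $66,307.50 + $10,670.40 = $163,725.40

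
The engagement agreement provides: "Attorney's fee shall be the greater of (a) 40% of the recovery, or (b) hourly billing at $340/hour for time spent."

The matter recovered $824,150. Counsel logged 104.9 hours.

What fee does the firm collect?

$329,660.00

(a) 40% of $824,150 = $329,660.00
(b) 104.9 × $340 = $35,666.00
The greater is (a): $329,660.00.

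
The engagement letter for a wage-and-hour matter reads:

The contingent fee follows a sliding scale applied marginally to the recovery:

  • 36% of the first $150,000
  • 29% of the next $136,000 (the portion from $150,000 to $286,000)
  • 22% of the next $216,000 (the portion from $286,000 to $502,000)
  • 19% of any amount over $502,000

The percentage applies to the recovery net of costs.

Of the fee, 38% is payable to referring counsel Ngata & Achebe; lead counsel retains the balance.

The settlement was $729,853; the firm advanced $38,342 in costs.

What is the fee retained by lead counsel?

$109,719.60

Fee base (net of costs): $729,853 − $38,342 = $691,511
First $150,000 at 36% = $54,000.00
Next $136,000 at 29% = $39,440.00
Next $216,000 at 22% = $47,520.00
Remaining $189,511 at 19% = $36,007.09
Fee: $54,000.00 + $39,440.00 + $47,520.00 + $36,007.09 = $176,967.09
Referral share: 38% of $176,967.09 = $67,247.49; lead counsel retains $176,967.09 − $67,247.49 = $109,719.60.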